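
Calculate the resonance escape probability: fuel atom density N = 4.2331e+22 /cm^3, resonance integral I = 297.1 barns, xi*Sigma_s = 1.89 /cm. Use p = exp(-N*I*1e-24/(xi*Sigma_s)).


p = exp(-N * I * 1e-24 / (xi*Sigma_s))
p = exp(-4.2331e+22 * 297.1 * 1e-24 / 1.89)
p = 0.0012885

0.0012885


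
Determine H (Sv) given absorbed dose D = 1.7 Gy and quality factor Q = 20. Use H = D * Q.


H = D * Q
H = 1.7 * 20
H = 34.000 Sv

34.000


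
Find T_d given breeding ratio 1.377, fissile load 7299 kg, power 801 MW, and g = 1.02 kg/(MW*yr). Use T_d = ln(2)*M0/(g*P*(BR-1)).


Breeding gain G = BR - 1 = 1.377 - 1 = 0.377
Fissile production rate = g * P * G = 1.02 * 801 * 0.377 = 308.01654 kg/yr
T_d = ln(2) * M0 / (g * P * G)
T_d = ln(2) * 7299 / 308.01654 = 16.425 yr

16.425


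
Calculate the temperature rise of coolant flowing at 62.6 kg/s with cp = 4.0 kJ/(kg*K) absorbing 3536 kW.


dT = Q / (m_dot * cp)
dT = 3536 / (62.6 * 4.0)
dT = 14.121 C

14.121


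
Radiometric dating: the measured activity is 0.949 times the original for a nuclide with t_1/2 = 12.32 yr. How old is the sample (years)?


lambda = ln(2) / t_half = ln(2) / 12.32 = 0.05626195 /yr
t = -ln(A/A0) / lambda
t = -ln(0.949) / 0.05626195
t = 0.93041 yr

0.93041


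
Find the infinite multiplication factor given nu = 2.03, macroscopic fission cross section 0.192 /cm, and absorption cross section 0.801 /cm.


k_inf = nu * Sigma_f / Sigma_a
k_inf = 2.03 * 0.192 / 0.801
k_inf = 0.48659

0.48659


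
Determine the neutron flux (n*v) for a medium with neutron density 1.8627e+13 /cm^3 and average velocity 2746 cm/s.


phi = n * v
phi = 1.8627e+13 * 2746
phi = 5.1150e+16 /cm^2/s

5.1150e+16


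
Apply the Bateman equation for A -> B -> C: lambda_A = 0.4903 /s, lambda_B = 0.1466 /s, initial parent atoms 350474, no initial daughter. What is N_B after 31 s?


N_B(t) = lambda_A * N_A0 / (lambda_B - lambda_A) * [exp(-lambda_A*t) - exp(-lambda_B*t)]
exp(-0.4903*31) = 2.506270e-07; exp(-0.1466*31) = 0.01062442
N_B = 0.4903 * 350474 / (0.1466 - 0.4903) * (2.506270e-07 - 0.01062442)
N_B = 5311.7

5311.7


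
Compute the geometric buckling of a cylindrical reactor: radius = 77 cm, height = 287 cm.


B^2 = (2.405/R)^2 + (pi/H)^2
B^2 = (2.405/77)^2 + (pi/287)^2
B^2 = 0.0010954 /cm^2

0.0010954


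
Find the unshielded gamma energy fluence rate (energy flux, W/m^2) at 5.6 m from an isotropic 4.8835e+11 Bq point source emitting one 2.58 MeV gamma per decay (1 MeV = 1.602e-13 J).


psi = A * E * 1.602e-13 / (4*pi*r^2)
psi = 4.8835e+11 * 2.58 * 1.602e-13 / (4*pi*5.6^2)
psi = 5.1219e-04 W/m^2

5.1219e-04


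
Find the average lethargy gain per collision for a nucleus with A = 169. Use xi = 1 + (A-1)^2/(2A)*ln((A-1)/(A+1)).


xi = 1 + (A-1)^2/(2A) * ln((A-1)/(A+1))
xi = 1 + (169-1)^2/(2*169) * ln((169-1)/(169 +1))
xi = 0.011788

0.011788


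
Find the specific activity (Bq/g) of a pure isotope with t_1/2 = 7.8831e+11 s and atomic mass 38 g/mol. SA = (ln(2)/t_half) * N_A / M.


lambda = ln(2) / t_half = ln(2) / 7.8831e+11 = 8.792825e-13 /s
SA = lambda * N_A / M
SA = 8.792825e-13 * 6.022e23 / 38
SA = 1.3934e+10 Bq/g

1.3934e+10


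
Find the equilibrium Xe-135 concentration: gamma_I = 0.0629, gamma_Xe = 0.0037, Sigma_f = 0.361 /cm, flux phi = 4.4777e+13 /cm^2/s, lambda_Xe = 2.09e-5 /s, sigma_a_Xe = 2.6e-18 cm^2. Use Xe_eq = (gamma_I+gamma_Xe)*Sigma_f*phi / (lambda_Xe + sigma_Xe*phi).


Xe_eq = (gamma_I + gamma_Xe) * Sigma_f * phi / (lambda_Xe + sigma_Xe * phi)
Numerator = (0.0629 + 0.0037) * 0.361 * 4.4777e+13 = 1.076556e+12
Denominator = 2.09e-5 + 2.6e-18 * 4.4777e+13 = 1.373202e-04
Xe_eq = 1.076556e+12 / 1.373202e-04 = 7.8397e+15 /cm^3

7.8397e+15


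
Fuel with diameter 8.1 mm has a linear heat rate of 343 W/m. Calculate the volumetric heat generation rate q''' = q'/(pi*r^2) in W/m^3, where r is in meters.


r = D / 2 / 1000 = 8.1 / 2 / 1000 = 0.00405 m
q''' = q' / (pi * r^2)
q''' = 343 / (pi * 0.00405^2)
q''' = 6.6563e+06 W/m^3

6.6563e+06


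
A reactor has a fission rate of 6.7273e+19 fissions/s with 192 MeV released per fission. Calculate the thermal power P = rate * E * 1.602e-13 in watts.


P = fission_rate * E_MeV * 1.602e-13
P = 6.7273e+19 * 192 * 1.602e-13
P = 2.0692e+09 W

2.0692e+09


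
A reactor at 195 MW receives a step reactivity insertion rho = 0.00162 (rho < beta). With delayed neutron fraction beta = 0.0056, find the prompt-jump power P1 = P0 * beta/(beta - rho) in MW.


P1/P0 = beta / (beta - rho)
P1/P0 = 0.0056 / (0.0056 - 0.00162) = 1.407035
P1 = 195 * 1.407035 = 274.37 MW

274.37


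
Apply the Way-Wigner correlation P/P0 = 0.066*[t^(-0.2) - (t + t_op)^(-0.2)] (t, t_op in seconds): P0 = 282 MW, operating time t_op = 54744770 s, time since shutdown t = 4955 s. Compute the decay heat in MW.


P/P0 = 0.066 * [t^(-0.2) - (t + t_op)^(-0.2)]
P/P0 = 0.066 * [4955^(-0.2) - (4955 + 54744770)^(-0.2)]
P/P0 = 0.066 * [0.1823859 - 0.02833503] = 0.01016736
P = 282 * 0.01016736 = 2.8672 MW

2.8672


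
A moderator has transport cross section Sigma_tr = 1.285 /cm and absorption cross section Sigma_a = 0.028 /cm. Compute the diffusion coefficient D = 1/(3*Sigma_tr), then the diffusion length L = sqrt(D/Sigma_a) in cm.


D = 1 / (3 * Sigma_tr) = 1 / (3 * 1.285) = 0.2594034 cm
L = sqrt(D / Sigma_a)
L = sqrt(0.2594034 / 0.028)
L = 3.0437 cm

3.0437


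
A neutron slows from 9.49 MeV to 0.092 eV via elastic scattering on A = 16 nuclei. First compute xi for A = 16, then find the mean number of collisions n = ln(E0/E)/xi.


xi = 1 + (A-1)^2/(2A)*ln((A-1)/(A+1)) = 0.1199467 (for A = 16)
n = ln(E0/E) / xi
n = ln(9.49e6 / 0.092) / 0.1199467
n = ln(1.031522e+08) / 0.1199467 = 153.83

153.83


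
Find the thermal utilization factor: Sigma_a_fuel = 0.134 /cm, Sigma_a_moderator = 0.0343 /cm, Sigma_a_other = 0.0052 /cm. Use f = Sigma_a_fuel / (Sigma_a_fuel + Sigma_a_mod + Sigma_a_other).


f = Sigma_a_fuel / (Sigma_a_fuel + Sigma_a_mod + Sigma_a_other)
f = 0.134 / (0.134 + 0.0343 + 0.0052)
f = 0.77233

0.77233


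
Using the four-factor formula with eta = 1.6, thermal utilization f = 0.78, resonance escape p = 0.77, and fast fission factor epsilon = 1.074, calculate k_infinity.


k_inf = eta * f * p * epsilon
k_inf = 1.6 * 0.78 * 0.77 * 1.074
k_inf = 1.0321

1.0321


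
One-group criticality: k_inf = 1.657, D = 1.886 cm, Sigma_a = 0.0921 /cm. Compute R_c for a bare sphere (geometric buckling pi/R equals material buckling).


L^2 = D / Sigma_a = 1.886 / 0.0921 = 20.47774 cm^2
B_m^2 = (k_inf - 1) / L^2 = (1.657 - 1) / 20.47774 = 0.03208362 /cm^2
For a bare sphere: B_g = pi/R, so R_c = pi / sqrt(B_m^2)
R_c = pi / sqrt(0.03208362) = 17.539 cm

17.539


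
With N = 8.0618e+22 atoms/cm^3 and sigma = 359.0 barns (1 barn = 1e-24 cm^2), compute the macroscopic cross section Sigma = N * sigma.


Sigma = N * sigma_barns * 1e-24
Sigma = 8.0618e+22 * 359.0 * 1e-24
Sigma = 28.942 /cm

28.942


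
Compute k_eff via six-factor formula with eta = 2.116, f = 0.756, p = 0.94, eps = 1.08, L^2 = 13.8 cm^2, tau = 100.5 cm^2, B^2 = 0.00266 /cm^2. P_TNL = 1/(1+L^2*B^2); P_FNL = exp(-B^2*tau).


k_inf = eta*f*p*eps = 2.116*0.756*0.94*1.08 = 1.624011
P_TNL = 1/(1 + L^2*B^2) = 1/(1 + 13.8*0.00266) = 0.9645918
P_FNL = exp(-B^2*tau) = exp(-0.00266*100.5) = 0.7654204
k_eff = k_inf * P_TNL * P_FNL = 1.624011 * 0.9645918 * 0.7654204
k_eff = 1.1990

1.1990


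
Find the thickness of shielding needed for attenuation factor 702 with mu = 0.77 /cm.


x = ln(factor) / mu
x = ln(702) / 0.77
x = 8.5116 cm

8.5116


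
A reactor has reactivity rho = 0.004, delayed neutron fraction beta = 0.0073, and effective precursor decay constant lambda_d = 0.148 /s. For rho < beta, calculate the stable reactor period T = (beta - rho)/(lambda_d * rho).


T = (beta - rho) / (lambda_d * rho)
T = (0.0073 - 0.004) / (0.148 * 0.004)
T = 5.5743 s

5.5743


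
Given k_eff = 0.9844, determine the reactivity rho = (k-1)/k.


rho = (k_eff - 1) / k_eff
rho = (0.9844 - 1) / 0.9844
rho = -0.015847

-0.015847


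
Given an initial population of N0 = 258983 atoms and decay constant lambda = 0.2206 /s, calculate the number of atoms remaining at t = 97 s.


N = N0 * exp(-lambda * t)
N = 258983 * exp(-0.2206 * 97)
N = 1.3187e-04

1.3187e-04


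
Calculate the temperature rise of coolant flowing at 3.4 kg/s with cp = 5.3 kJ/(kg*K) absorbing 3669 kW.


dT = Q / (m_dot * cp)
dT = 3669 / (3.4 * 5.3)
dT = 203.61 C

203.61


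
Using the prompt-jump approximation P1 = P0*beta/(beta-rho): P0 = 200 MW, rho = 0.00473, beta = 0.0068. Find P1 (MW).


P1/P0 = beta / (beta - rho)
P1/P0 = 0.0068 / (0.0068 - 0.00473) = 3.285024
P1 = 200 * 3.285024 = 657.00 MW

657.00


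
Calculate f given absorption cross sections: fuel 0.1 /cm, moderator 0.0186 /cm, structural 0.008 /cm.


f = Sigma_a_fuel / (Sigma_a_fuel + Sigma_a_mod + Sigma_a_other)
f = 0.1 / (0.1 + 0.0186 + 0.008)
f = 0.78989

0.78989


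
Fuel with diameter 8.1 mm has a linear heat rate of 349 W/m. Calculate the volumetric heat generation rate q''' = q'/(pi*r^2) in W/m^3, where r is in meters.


r = D / 2 / 1000 = 8.1 / 2 / 1000 = 0.00405 m
q''' = q' / (pi * r^2)
q''' = 349 / (pi * 0.00405^2)
q''' = 6.7728e+06 W/m^3

6.7728e+06


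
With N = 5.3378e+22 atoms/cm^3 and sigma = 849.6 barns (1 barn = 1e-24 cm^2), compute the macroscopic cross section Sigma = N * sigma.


Sigma = N * sigma_barns * 1e-24
Sigma = 5.3378e+22 * 849.6 * 1e-24
Sigma = 45.350 /cm

45.350


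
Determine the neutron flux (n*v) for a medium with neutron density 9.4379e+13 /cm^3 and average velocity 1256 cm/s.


phi = n * v
phi = 9.4379e+13 * 1256
phi = 1.1854e+17 /cm^2/s

1.1854e+17


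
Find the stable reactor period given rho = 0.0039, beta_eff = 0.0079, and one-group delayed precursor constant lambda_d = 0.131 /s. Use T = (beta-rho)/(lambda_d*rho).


T = (beta - rho) / (lambda_d * rho)
T = (0.0079 - 0.0039) / (0.131 * 0.0039)
T = 7.8293 s

7.8293


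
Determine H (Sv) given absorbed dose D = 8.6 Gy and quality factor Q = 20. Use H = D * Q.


H = D * Q
H = 8.6 * 20
H = 172.00 Sv

172.00


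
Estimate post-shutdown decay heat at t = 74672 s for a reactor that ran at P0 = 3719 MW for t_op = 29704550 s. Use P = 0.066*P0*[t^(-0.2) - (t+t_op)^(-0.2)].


P/P0 = 0.066 * [t^(-0.2) - (t + t_op)^(-0.2)]
P/P0 = 0.066 * [74672^(-0.2) - (74672 + 29704550)^(-0.2)]
P/P0 = 0.066 * [0.1060153 - 0.03200496] = 0.004884682
P = 3719 * 0.004884682 = 18.166 MW

18.166


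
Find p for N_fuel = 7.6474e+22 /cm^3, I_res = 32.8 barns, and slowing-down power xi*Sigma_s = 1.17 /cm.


p = exp(-N * I * 1e-24 / (xi*Sigma_s))
p = exp(-7.6474e+22 * 32.8 * 1e-24 / 1.17)
p = 0.11720

0.11720


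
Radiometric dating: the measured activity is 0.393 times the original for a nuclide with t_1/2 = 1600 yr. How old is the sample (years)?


lambda = ln(2) / t_half = ln(2) / 1600 = 4.332170e-04 /yr
t = -ln(A/A0) / lambda
t = -ln(0.393) / 4.332170e-04
t = 2155.8 yr

2155.8


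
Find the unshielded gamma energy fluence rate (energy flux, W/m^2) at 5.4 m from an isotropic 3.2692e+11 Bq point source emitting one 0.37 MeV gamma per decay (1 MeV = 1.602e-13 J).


psi = A * E * 1.602e-13 / (4*pi*r^2)
psi = 3.2692e+11 * 0.37 * 1.602e-13 / (4*pi*5.4^2)
psi = 5.2882e-05 W/m^2

5.2882e-05


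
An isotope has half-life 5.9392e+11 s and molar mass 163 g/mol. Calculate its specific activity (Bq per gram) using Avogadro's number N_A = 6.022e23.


lambda = ln(2) / t_half = ln(2) / 5.9392e+11 = 1.167072e-12 /s
SA = lambda * N_A / M
SA = 1.167072e-12 * 6.022e23 / 163
SA = 4.3117e+09 Bq/g

4.3117e+09


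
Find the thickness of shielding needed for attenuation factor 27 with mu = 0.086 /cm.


x = ln(factor) / mu
x = ln(27) / 0.086
x = 38.324 cm

38.324


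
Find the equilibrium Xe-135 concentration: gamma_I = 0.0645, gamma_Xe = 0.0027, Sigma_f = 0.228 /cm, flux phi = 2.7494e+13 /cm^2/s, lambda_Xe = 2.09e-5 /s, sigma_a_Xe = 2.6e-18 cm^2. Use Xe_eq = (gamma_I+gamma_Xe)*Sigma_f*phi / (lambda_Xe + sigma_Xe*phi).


Xe_eq = (gamma_I + gamma_Xe) * Sigma_f * phi / (lambda_Xe + sigma_Xe * phi)
Numerator = (0.0645 + 0.0027) * 0.228 * 2.7494e+13 = 4.212521e+11
Denominator = 2.09e-5 + 2.6e-18 * 2.7494e+13 = 9.238440e-05
Xe_eq = 4.212521e+11 / 9.238440e-05 = 4.5598e+15 /cm^3

4.5598e+15


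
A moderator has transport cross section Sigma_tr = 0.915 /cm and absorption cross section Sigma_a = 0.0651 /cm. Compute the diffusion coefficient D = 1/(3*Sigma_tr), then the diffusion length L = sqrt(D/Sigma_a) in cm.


D = 1 / (3 * Sigma_tr) = 1 / (3 * 0.915) = 0.3642987 cm
L = sqrt(D / Sigma_a)
L = sqrt(0.3642987 / 0.0651)
L = 2.3656 cm

2.3656


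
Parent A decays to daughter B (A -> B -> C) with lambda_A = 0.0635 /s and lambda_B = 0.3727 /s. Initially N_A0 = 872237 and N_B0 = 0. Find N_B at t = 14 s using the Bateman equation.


N_B(t) = lambda_A * N_A0 / (lambda_B - lambda_A) * [exp(-lambda_A*t) - exp(-lambda_B*t)]
exp(-0.0635*14) = 0.4110666; exp(-0.3727*14) = 0.005419238
N_B = 0.0635 * 872237 / (0.3727 - 0.0635) * (0.4110666 - 0.005419238)
N_B = 72664

72664


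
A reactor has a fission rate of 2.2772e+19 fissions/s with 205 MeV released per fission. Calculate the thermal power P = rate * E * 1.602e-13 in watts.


P = fission_rate * E_MeV * 1.602e-13
P = 2.2772e+19 * 205 * 1.602e-13
P = 7.4786e+08 W

7.4786e+08


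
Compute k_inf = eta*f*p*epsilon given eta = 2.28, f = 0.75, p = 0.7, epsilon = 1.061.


k_inf = eta * f * p * epsilon
k_inf = 2.28 * 0.75 * 0.7 * 1.061
k_inf = 1.2700

1.2700


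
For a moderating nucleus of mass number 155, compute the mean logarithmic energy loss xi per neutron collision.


xi = 1 + (A-1)^2/(2A) * ln((A-1)/(A+1))
xi = 1 + (155-1)^2/(2*155) * ln((155-1)/(155 +1))
xi = 0.012848

0.012848


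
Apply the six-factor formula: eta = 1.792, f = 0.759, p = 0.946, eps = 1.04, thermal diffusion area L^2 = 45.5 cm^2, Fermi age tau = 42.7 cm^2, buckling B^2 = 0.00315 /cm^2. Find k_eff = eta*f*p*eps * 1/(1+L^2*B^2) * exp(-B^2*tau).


k_inf = eta*f*p*eps = 1.792*0.759*0.946*1.04 = 1.338148
P_TNL = 1/(1 + L^2*B^2) = 1/(1 + 45.5*0.00315) = 0.8746419
P_FNL = exp(-B^2*tau) = exp(-0.00315*42.7) = 0.8741485
k_eff = k_inf * P_TNL * P_FNL = 1.338148 * 0.8746419 * 0.8741485
k_eff = 1.0231

1.0231


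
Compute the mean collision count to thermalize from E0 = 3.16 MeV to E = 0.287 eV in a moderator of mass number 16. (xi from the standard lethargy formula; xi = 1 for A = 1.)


xi = 1 + (A-1)^2/(2A)*ln((A-1)/(A+1)) = 0.1199467 (for A = 16)
n = ln(E0/E) / xi
n = ln(3.16e6 / 0.287) / 0.1199467
n = ln(1.101045e+07) / 0.1199467 = 135.18

135.18


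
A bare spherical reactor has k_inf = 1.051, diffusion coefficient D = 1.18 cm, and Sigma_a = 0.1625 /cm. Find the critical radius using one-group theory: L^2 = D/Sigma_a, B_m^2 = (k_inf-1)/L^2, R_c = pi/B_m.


L^2 = D / Sigma_a = 1.18 / 0.1625 = 7.261538 cm^2
B_m^2 = (k_inf - 1) / L^2 = (1.051 - 1) / 7.261538 = 0.007023306 /cm^2
For a bare sphere: B_g = pi/R, so R_c = pi / sqrt(B_m^2)
R_c = pi / sqrt(0.007023306) = 37.487 cm

37.487


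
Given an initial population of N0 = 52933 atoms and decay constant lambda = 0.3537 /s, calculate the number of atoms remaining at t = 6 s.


N = N0 * exp(-lambda * t)
N = 52933 * exp(-0.3537 * 6)
N = 6339.7

6339.7


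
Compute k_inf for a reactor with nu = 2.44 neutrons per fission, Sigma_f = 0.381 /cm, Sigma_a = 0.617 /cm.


k_inf = nu * Sigma_f / Sigma_a
k_inf = 2.44 * 0.381 / 0.617
k_inf = 1.5067

1.5067


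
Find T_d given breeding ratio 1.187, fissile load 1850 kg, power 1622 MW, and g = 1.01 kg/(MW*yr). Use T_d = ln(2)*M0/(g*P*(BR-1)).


Breeding gain G = BR - 1 = 1.187 - 1 = 0.187
Fissile production rate = g * P * G = 1.01 * 1622 * 0.187 = 306.34714 kg/yr
T_d = ln(2) * M0 / (g * P * G)
T_d = ln(2) * 1850 / 306.34714 = 4.1858 yr

4.1858


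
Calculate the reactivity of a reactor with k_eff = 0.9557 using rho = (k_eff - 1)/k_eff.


rho = (k_eff - 1) / k_eff
rho = (0.9557 - 1) / 0.9557
rho = -0.046353

-0.046353


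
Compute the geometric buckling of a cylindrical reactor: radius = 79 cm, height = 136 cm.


B^2 = (2.405/R)^2 + (pi/H)^2
B^2 = (2.405/79)^2 + (pi/136)^2
B^2 = 0.0014604 /cm^2

0.0014604


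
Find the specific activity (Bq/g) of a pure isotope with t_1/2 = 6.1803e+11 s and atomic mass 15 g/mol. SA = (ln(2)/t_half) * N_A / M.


lambda = ln(2) / t_half = ln(2) / 6.1803e+11 = 1.121543e-12 /s
SA = lambda * N_A / M
SA = 1.121543e-12 * 6.022e23 / 15
SA = 4.5026e+10 Bq/g

4.5026e+10


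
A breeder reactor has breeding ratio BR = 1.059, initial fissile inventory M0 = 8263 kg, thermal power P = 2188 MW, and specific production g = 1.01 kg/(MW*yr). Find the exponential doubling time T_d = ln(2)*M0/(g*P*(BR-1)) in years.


Breeding gain G = BR - 1 = 1.059 - 1 = 0.059
Fissile production rate = g * P * G = 1.01 * 2188 * 0.059 = 130.38292 kg/yr
T_d = ln(2) * M0 / (g * P * G)
T_d = ln(2) * 8263 / 130.38292 = 43.928 yr

43.928


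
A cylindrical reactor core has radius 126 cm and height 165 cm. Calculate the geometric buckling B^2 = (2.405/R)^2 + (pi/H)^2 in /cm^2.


B^2 = (2.405/R)^2 + (pi/H)^2
B^2 = (2.405/126)^2 + (pi/165)^2
B^2 = 7.2684e-04 /cm^2

7.2684e-04


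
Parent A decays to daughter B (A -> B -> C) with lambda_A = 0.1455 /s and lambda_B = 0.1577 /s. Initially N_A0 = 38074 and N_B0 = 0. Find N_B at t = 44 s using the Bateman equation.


N_B(t) = lambda_A * N_A0 / (lambda_B - lambda_A) * [exp(-lambda_A*t) - exp(-lambda_B*t)]
exp(-0.1455*44) = 0.001658237; exp(-0.1577*44) = 9.694322e-04
N_B = 0.1455 * 38074 / (0.1577 - 0.1455) * (0.001658237 - 9.694322e-04)
N_B = 312.77

312.77


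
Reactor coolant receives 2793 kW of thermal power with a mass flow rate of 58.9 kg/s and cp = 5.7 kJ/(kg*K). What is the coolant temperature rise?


dT = Q / (m_dot * cp)
dT = 2793 / (58.9 * 5.7)
dT = 8.3192 C

8.3192


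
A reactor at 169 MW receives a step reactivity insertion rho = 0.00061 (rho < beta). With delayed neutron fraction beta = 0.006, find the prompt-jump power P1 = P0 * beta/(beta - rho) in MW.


P1/P0 = beta / (beta - rho)
P1/P0 = 0.006 / (0.006 - 0.00061) = 1.113173
P1 = 169 * 1.113173 = 188.13 MW

188.13


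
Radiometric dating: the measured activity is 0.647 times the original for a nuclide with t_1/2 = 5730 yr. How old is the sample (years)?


lambda = ln(2) / t_half = ln(2) / 5730 = 1.209681e-04 /yr
t = -ln(A/A0) / lambda
t = -ln(0.647) / 1.209681e-04
t = 3599.4 yr

3599.4


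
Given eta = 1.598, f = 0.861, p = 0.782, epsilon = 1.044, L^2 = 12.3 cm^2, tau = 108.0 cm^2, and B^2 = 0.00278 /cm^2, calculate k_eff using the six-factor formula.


k_inf = eta*f*p*eps = 1.598*0.861*0.782*1.044 = 1.123278
P_TNL = 1/(1 + L^2*B^2) = 1/(1 + 12.3*0.00278) = 0.9669366
P_FNL = exp(-B^2*tau) = exp(-0.00278*108.0) = 0.7406404
k_eff = k_inf * P_TNL * P_FNL = 1.123278 * 0.9669366 * 0.7406404
k_eff = 0.80444

0.80444


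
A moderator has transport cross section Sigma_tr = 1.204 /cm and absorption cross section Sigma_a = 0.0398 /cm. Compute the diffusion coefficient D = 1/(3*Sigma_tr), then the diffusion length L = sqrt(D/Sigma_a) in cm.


D = 1 / (3 * Sigma_tr) = 1 / (3 * 1.204) = 0.2768549 cm
L = sqrt(D / Sigma_a)
L = sqrt(0.2768549 / 0.0398)
L = 2.6375 cm

2.6375


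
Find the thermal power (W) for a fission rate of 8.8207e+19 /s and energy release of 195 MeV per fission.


P = fission_rate * E_MeV * 1.602e-13
P = 8.8207e+19 * 195 * 1.602e-13
P = 2.7555e+09 W

2.7555e+09


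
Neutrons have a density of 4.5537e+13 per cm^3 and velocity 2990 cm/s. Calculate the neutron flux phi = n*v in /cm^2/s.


phi = n * v
phi = 4.5537e+13 * 2990
phi = 1.3616e+17 /cm^2/s

1.3616e+17


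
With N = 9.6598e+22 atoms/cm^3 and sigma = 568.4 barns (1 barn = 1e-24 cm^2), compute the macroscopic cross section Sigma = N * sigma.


Sigma = N * sigma_barns * 1e-24
Sigma = 9.6598e+22 * 568.4 * 1e-24
Sigma = 54.906 /cm

54.906


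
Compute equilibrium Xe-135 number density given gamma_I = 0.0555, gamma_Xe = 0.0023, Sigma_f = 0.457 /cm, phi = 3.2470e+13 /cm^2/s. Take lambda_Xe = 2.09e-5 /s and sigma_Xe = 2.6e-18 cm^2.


Xe_eq = (gamma_I + gamma_Xe) * Sigma_f * phi / (lambda_Xe + sigma_Xe * phi)
Numerator = (0.0555 + 0.0023) * 0.457 * 3.2470e+13 = 8.576821e+11
Denominator = 2.09e-5 + 2.6e-18 * 3.2470e+13 = 1.053220e-04
Xe_eq = 8.576821e+11 / 1.053220e-04 = 8.1434e+15 /cm^3

8.1434e+15


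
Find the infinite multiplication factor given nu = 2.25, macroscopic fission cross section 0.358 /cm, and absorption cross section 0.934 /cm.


k_inf = nu * Sigma_f / Sigma_a
k_inf = 2.25 * 0.358 / 0.934
k_inf = 0.86242

0.86242


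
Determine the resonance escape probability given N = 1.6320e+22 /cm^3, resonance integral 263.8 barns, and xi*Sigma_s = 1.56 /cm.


p = exp(-N * I * 1e-24 / (xi*Sigma_s))
p = exp(-1.6320e+22 * 263.8 * 1e-24 / 1.56)
p = 0.063307

0.063307


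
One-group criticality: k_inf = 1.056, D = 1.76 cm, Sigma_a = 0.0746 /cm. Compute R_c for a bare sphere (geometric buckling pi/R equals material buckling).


L^2 = D / Sigma_a = 1.76 / 0.0746 = 23.59249 cm^2
B_m^2 = (k_inf - 1) / L^2 = (1.056 - 1) / 23.59249 = 0.002373637 /cm^2
For a bare sphere: B_g = pi/R, so R_c = pi / sqrt(B_m^2)
R_c = pi / sqrt(0.002373637) = 64.483 cm

64.483


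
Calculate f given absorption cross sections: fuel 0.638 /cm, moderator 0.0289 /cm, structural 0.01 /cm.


f = Sigma_a_fuel / (Sigma_a_fuel + Sigma_a_mod + Sigma_a_other)
f = 0.638 / (0.638 + 0.0289 + 0.01)
f = 0.94253

0.94253


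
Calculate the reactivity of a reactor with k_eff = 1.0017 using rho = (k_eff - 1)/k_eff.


rho = (k_eff - 1) / k_eff
rho = (1.0017 - 1) / 1.0017
rho = 0.0016971

0.0016971


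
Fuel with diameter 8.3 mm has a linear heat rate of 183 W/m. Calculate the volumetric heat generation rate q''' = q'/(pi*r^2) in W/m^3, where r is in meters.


r = D / 2 / 1000 = 8.3 / 2 / 1000 = 0.00415 m
q''' = q' / (pi * r^2)
q''' = 183 / (pi * 0.00415^2)
q''' = 3.3822e+06 W/m^3

3.3822e+06


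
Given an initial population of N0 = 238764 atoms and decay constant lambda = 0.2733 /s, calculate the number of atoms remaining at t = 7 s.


N = N0 * exp(-lambda * t)
N = 238764 * exp(-0.2733 * 7)
N = 35247

35247


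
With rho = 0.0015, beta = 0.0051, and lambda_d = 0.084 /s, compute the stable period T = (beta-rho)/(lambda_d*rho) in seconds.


T = (beta - rho) / (lambda_d * rho)
T = (0.0051 - 0.0015) / (0.084 * 0.0015)
T = 28.571 s

28.571


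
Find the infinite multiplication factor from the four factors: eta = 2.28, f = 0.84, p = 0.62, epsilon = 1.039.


k_inf = eta * f * p * epsilon
k_inf = 2.28 * 0.84 * 0.62 * 1.039
k_inf = 1.2337

1.2337


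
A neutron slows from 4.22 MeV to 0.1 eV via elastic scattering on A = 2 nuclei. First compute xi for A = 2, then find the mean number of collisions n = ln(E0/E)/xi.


xi = 1 + (A-1)^2/(2A)*ln((A-1)/(A+1)) = 0.7253469 (for A = 2)
n = ln(E0/E) / xi
n = ln(4.22e6 / 0.1) / 0.7253469
n = ln(4.220000e+07) / 0.7253469 = 24.206

24.206


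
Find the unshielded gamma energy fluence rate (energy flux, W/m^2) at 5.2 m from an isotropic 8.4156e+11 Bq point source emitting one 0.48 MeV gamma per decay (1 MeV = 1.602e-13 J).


psi = A * E * 1.602e-13 / (4*pi*r^2)
psi = 8.4156e+11 * 0.48 * 1.602e-13 / (4*pi*5.2^2)
psi = 1.9045e-04 W/m^2

1.9045e-04


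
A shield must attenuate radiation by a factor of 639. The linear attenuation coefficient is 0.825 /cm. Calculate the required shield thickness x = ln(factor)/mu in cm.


x = ln(factor) / mu
x = ln(639) / 0.825
x = 7.8302 cm

7.8302


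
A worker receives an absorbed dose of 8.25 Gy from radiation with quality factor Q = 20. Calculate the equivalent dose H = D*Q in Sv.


H = D * Q
H = 8.25 * 20
H = 165.00 Sv

165.00


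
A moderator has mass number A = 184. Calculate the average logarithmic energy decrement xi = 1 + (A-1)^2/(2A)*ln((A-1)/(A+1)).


xi = 1 + (A-1)^2/(2A) * ln((A-1)/(A+1))
xi = 1 + (184-1)^2/(2*184) * ln((184-1)/(184 +1))
xi = 0.010830

0.010830


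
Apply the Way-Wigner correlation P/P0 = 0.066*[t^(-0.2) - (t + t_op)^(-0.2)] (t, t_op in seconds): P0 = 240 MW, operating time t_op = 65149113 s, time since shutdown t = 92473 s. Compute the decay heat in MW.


P/P0 = 0.066 * [t^(-0.2) - (t + t_op)^(-0.2)]
P/P0 = 0.066 * [92473^(-0.2) - (92473 + 65149113)^(-0.2)]
P/P0 = 0.066 * [0.1015774 - 0.02735868] = 0.004898436
P = 240 * 0.004898436 = 1.1756 MW

1.1756


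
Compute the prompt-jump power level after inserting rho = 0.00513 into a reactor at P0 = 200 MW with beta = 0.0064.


P1/P0 = beta / (beta - rho)
P1/P0 = 0.0064 / (0.0064 - 0.00513) = 5.039370
P1 = 200 * 5.039370 = 1007.9 MW

1007.9


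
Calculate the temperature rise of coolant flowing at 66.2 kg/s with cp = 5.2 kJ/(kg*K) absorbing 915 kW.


dT = Q / (m_dot * cp)
dT = 915 / (66.2 * 5.2)
dT = 2.6580 C

2.6580


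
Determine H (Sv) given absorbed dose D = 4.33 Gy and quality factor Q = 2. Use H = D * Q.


H = D * Q
H = 4.33 * 2
H = 8.6600 Sv

8.6600


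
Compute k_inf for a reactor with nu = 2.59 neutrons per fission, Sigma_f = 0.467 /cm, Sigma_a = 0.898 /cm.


k_inf = nu * Sigma_f / Sigma_a
k_inf = 2.59 * 0.467 / 0.898
k_inf = 1.3469

1.3469


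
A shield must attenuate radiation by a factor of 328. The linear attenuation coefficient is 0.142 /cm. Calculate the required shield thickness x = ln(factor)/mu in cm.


x = ln(factor) / mu
x = ln(328) / 0.142
x = 40.796 cm

40.796


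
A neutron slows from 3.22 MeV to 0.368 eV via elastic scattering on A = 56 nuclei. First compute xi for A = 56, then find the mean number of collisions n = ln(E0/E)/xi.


xi = 1 + (A-1)^2/(2A)*ln((A-1)/(A+1)) = 0.03529286 (for A = 56)
n = ln(E0/E) / xi
n = ln(3.22e6 / 0.368) / 0.03529286
n = ln(8.750000e+06) / 0.03529286 = 452.91

452.91


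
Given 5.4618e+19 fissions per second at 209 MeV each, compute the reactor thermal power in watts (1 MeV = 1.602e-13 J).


P = fission_rate * E_MeV * 1.602e-13
P = 5.4618e+19 * 209 * 1.602e-13
P = 1.8287e+09 W

1.8287e+09


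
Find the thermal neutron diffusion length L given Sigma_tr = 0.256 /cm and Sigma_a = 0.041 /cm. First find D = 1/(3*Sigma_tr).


D = 1 / (3 * Sigma_tr) = 1 / (3 * 0.256) = 1.302083 cm
L = sqrt(D / Sigma_a)
L = sqrt(1.302083 / 0.041)
L = 5.6354 cm

5.6354


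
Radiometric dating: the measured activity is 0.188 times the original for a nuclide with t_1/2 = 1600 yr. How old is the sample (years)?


lambda = ln(2) / t_half = ln(2) / 1600 = 4.332170e-04 /yr
t = -ln(A/A0) / lambda
t = -ln(0.188) / 4.332170e-04
t = 3857.9 yr

3857.9


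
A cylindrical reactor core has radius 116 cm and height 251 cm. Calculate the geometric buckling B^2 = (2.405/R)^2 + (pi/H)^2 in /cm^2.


B^2 = (2.405/R)^2 + (pi/H)^2
B^2 = (2.405/116)^2 + (pi/251)^2
B^2 = 5.8651e-04 /cm^2

5.8651e-04


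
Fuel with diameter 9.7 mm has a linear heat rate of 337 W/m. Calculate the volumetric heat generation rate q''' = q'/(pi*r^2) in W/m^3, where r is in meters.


r = D / 2 / 1000 = 9.7 / 2 / 1000 = 0.00485 m
q''' = q' / (pi * r^2)
q''' = 337 / (pi * 0.00485^2)
q''' = 4.5603e+06 W/m^3

4.5603e+06


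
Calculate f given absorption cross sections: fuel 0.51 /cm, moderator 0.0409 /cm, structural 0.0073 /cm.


f = Sigma_a_fuel / (Sigma_a_fuel + Sigma_a_mod + Sigma_a_other)
f = 0.51 / (0.51 + 0.0409 + 0.0073)
f = 0.91365

0.91365


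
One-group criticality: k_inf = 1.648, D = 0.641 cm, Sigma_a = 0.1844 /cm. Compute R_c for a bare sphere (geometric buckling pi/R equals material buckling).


L^2 = D / Sigma_a = 0.641 / 0.1844 = 3.476139 cm^2
B_m^2 = (k_inf - 1) / L^2 = (1.648 - 1) / 3.476139 = 0.1864137 /cm^2
For a bare sphere: B_g = pi/R, so R_c = pi / sqrt(B_m^2)
R_c = pi / sqrt(0.1864137) = 7.2763 cm

7.2763


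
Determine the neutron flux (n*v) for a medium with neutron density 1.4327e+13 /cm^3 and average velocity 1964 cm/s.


phi = n * v
phi = 1.4327e+13 * 1964
phi = 2.8138e+16 /cm^2/s

2.8138e+16


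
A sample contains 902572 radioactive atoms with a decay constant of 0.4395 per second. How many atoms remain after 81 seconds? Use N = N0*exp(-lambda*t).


N = N0 * exp(-lambda * t)
N = 902572 * exp(-0.4395 * 81)
N = 3.1248e-10

3.1248e-10


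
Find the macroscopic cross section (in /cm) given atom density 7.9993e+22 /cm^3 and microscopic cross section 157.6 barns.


Sigma = N * sigma_barns * 1e-24
Sigma = 7.9993e+22 * 157.6 * 1e-24
Sigma = 12.607 /cm

12.607


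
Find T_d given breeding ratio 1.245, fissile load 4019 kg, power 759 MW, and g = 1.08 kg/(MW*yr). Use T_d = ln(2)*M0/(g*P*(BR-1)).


Breeding gain G = BR - 1 = 1.245 - 1 = 0.245
Fissile production rate = g * P * G = 1.08 * 759 * 0.245 = 200.8314 kg/yr
T_d = ln(2) * M0 / (g * P * G)
T_d = ln(2) * 4019 / 200.8314 = 13.871 yr

13.871


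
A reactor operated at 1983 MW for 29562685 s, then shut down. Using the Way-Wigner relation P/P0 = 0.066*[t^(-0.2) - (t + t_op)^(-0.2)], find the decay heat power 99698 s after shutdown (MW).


P/P0 = 0.066 * [t^(-0.2) - (t + t_op)^(-0.2)]
P/P0 = 0.066 * [99698^(-0.2) - (99698 + 29562685)^(-0.2)]
P/P0 = 0.066 * [0.1000605 - 0.03203014] = 0.004490004
P = 1983 * 0.004490004 = 8.9037 MW

8.9037


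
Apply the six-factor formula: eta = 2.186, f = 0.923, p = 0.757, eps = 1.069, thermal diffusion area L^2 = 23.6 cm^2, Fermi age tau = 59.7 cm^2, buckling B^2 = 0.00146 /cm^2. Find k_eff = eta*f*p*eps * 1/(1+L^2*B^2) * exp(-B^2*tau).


k_inf = eta*f*p*eps = 2.186*0.923*0.757*1.069 = 1.632772
P_TNL = 1/(1 + L^2*B^2) = 1/(1 + 23.6*0.00146) = 0.9666917
P_FNL = exp(-B^2*tau) = exp(-0.00146*59.7) = 0.9165286
k_eff = k_inf * P_TNL * P_FNL = 1.632772 * 0.9666917 * 0.9165286
k_eff = 1.4466

1.4466


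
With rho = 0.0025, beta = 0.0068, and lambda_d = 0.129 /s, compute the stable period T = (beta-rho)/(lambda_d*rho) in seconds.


T = (beta - rho) / (lambda_d * rho)
T = (0.0068 - 0.0025) / (0.129 * 0.0025)
T = 13.333 s

13.333


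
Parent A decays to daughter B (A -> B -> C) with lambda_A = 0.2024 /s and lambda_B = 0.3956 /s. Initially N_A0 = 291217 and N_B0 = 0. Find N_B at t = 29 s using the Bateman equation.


N_B(t) = lambda_A * N_A0 / (lambda_B - lambda_A) * [exp(-lambda_A*t) - exp(-lambda_B*t)]
exp(-0.2024*29) = 0.002824003; exp(-0.3956*29) = 1.041358e-05
N_B = 0.2024 * 291217 / (0.3956 - 0.2024) * (0.002824003 - 1.041358e-05)
N_B = 858.38

858.38


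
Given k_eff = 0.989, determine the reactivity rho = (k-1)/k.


rho = (k_eff - 1) / k_eff
rho = (0.989 - 1) / 0.989
rho = -0.011122

-0.011122


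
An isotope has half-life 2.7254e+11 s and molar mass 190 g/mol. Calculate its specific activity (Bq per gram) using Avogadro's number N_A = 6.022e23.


lambda = ln(2) / t_half = ln(2) / 2.7254e+11 = 2.543286e-12 /s
SA = lambda * N_A / M
SA = 2.543286e-12 * 6.022e23 / 190
SA = 8.0609e+09 Bq/g

8.0609e+09


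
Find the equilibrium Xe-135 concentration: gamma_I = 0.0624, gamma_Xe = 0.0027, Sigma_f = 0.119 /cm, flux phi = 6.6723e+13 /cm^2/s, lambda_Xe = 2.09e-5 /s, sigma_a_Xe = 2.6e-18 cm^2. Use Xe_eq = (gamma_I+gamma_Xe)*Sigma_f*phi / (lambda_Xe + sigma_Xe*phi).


Xe_eq = (gamma_I + gamma_Xe) * Sigma_f * phi / (lambda_Xe + sigma_Xe * phi)
Numerator = (0.0624 + 0.0027) * 0.119 * 6.6723e+13 = 5.168964e+11
Denominator = 2.09e-5 + 2.6e-18 * 6.6723e+13 = 1.943798e-04
Xe_eq = 5.168964e+11 / 1.943798e-04 = 2.6592e+15 /cm^3

2.6592e+15


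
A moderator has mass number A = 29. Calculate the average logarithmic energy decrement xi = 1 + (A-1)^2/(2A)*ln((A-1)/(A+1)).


xi = 1 + (A-1)^2/(2A) * ln((A-1)/(A+1))
xi = 1 + (29-1)^2/(2*29) * ln((29-1)/(29 +1))
xi = 0.067407

0.067407


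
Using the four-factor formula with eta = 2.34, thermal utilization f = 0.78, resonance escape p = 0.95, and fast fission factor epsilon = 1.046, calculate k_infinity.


k_inf = eta * f * p * epsilon
k_inf = 2.34 * 0.78 * 0.95 * 1.046
k_inf = 1.8137

1.8137


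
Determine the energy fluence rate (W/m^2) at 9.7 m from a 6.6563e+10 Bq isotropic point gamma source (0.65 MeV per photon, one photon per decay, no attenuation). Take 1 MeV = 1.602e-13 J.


psi = A * E * 1.602e-13 / (4*pi*r^2)
psi = 6.6563e+10 * 0.65 * 1.602e-13 / (4*pi*9.7^2)
psi = 5.8621e-06 W/m^2

5.8621e-06


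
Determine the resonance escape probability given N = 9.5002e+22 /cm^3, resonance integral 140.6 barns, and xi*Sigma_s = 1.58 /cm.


p = exp(-N * I * 1e-24 / (xi*Sigma_s))
p = exp(-9.5002e+22 * 140.6 * 1e-24 / 1.58)
p = 2.1305e-04

2.1305e-04


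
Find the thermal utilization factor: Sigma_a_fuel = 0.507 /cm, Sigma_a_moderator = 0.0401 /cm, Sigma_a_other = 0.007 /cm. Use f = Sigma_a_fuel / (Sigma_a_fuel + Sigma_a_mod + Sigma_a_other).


f = Sigma_a_fuel / (Sigma_a_fuel + Sigma_a_mod + Sigma_a_other)
f = 0.507 / (0.507 + 0.0401 + 0.007)
f = 0.91500

0.91500


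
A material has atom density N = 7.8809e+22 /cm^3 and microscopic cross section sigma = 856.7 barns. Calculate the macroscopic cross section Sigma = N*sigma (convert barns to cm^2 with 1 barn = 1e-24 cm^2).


Sigma = N * sigma_barns * 1e-24
Sigma = 7.8809e+22 * 856.7 * 1e-24
Sigma = 67.516 /cm

67.516


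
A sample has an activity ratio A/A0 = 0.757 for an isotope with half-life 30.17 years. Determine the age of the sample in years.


lambda = ln(2) / t_half = ln(2) / 30.17 = 0.02297472 /yr
t = -ln(A/A0) / lambda
t = -ln(0.757) / 0.02297472
t = 12.117 yr

12.117


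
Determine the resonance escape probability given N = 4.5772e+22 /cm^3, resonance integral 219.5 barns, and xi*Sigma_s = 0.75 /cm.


p = exp(-N * I * 1e-24 / (xi*Sigma_s))
p = exp(-4.5772e+22 * 219.5 * 1e-24 / 0.75)
p = 1.5213e-06

1.5213e-06


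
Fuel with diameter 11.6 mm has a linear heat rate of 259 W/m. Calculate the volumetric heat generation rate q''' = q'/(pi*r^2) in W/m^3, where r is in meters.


r = D / 2 / 1000 = 11.6 / 2 / 1000 = 0.0058 m
q''' = q' / (pi * r^2)
q''' = 259 / (pi * 0.0058^2)
q''' = 2.4507e+06 W/m^3

2.4507e+06


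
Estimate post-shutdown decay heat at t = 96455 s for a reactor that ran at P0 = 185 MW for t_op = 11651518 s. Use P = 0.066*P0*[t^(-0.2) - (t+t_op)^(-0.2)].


P/P0 = 0.066 * [t^(-0.2) - (t + t_op)^(-0.2)]
P/P0 = 0.066 * [96455^(-0.2) - (96455 + 11651518)^(-0.2)]
P/P0 = 0.066 * [0.1007245 - 0.03854849] = 0.004103617
P = 185 * 0.004103617 = 0.75917 MW

0.75917


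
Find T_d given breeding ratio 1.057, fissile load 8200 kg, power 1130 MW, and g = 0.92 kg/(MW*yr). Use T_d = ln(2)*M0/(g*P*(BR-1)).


Breeding gain G = BR - 1 = 1.057 - 1 = 0.057
Fissile production rate = g * P * G = 0.92 * 1130 * 0.057 = 59.2572 kg/yr
T_d = ln(2) * M0 / (g * P * G)
T_d = ln(2) * 8200 / 59.2572 = 95.918 yr

95.918


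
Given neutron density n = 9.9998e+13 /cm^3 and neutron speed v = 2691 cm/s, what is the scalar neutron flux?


phi = n * v
phi = 9.9998e+13 * 2691
phi = 2.6909e+17 /cm^2/s

2.6909e+17


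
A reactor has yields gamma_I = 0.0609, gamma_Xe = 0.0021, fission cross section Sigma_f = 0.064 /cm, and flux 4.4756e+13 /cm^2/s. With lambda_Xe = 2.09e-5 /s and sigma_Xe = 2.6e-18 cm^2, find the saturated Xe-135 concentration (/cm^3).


Xe_eq = (gamma_I + gamma_Xe) * Sigma_f * phi / (lambda_Xe + sigma_Xe * phi)
Numerator = (0.0609 + 0.0021) * 0.064 * 4.4756e+13 = 1.804562e+11
Denominator = 2.09e-5 + 2.6e-18 * 4.4756e+13 = 1.372656e-04
Xe_eq = 1.804562e+11 / 1.372656e-04 = 1.3146e+15 /cm^3

1.3146e+15


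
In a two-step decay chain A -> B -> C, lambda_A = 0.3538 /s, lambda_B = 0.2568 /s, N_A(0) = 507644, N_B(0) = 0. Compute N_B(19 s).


N_B(t) = lambda_A * N_A0 / (lambda_B - lambda_A) * [exp(-lambda_A*t) - exp(-lambda_B*t)]
exp(-0.3538*19) = 0.001203887; exp(-0.2568*19) = 0.007603094
N_B = 0.3538 * 507644 / (0.2568 - 0.3538) * (0.001203887 - 0.007603094)
N_B = 11849

11849


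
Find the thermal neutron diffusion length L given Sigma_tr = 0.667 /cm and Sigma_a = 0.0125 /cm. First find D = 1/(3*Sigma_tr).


D = 1 / (3 * Sigma_tr) = 1 / (3 * 0.667) = 0.4997501 cm
L = sqrt(D / Sigma_a)
L = sqrt(0.4997501 / 0.0125)
L = 6.3230 cm

6.3230


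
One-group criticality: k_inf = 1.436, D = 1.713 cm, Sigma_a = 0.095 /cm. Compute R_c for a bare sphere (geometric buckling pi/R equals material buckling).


L^2 = D / Sigma_a = 1.713 / 0.095 = 18.03158 cm^2
B_m^2 = (k_inf - 1) / L^2 = (1.436 - 1) / 18.03158 = 0.02417980 /cm^2
For a bare sphere: B_g = pi/R, so R_c = pi / sqrt(B_m^2)
R_c = pi / sqrt(0.02417980) = 20.203 cm

20.203


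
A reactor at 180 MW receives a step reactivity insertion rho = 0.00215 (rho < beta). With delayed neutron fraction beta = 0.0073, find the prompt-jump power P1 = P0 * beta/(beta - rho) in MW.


P1/P0 = beta / (beta - rho)
P1/P0 = 0.0073 / (0.0073 - 0.00215) = 1.417476
P1 = 180 * 1.417476 = 255.15 MW

255.15


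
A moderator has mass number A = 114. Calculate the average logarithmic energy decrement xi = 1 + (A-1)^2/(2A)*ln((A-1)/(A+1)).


xi = 1 + (A-1)^2/(2A) * ln((A-1)/(A+1))
xi = 1 + (114-1)^2/(2*114) * ln((114-1)/(114 +1))
xi = 0.017442

0.017442


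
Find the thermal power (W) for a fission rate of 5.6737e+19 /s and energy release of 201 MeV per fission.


P = fission_rate * E_MeV * 1.602e-13
P = 5.6737e+19 * 201 * 1.602e-13
P = 1.8269e+09 W

1.8269e+09


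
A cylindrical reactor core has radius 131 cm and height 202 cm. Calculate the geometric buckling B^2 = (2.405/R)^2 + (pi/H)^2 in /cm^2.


B^2 = (2.405/R)^2 + (pi/H)^2
B^2 = (2.405/131)^2 + (pi/202)^2
B^2 = 5.7892e-04 /cm^2

5.7892e-04


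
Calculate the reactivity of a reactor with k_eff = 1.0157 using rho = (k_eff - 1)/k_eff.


rho = (k_eff - 1) / k_eff
rho = (1.0157 - 1) / 1.0157
rho = 0.015457

0.015457


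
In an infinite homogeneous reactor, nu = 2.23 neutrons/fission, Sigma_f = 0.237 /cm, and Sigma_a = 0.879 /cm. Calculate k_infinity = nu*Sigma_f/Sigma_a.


k_inf = nu * Sigma_f / Sigma_a
k_inf = 2.23 * 0.237 / 0.879
k_inf = 0.60126

0.60126


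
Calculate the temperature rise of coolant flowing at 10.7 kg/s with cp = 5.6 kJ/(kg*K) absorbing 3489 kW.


dT = Q / (m_dot * cp)
dT = 3489 / (10.7 * 5.6)
dT = 58.228 C

58.228


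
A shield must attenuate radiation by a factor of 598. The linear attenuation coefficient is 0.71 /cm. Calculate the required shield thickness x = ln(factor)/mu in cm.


x = ln(factor) / mu
x = ln(598) / 0.71
x = 9.0051 cm

9.0051


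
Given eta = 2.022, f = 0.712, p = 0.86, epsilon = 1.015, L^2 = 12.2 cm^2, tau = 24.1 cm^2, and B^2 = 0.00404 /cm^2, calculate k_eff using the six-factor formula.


k_inf = eta*f*p*eps = 2.022*0.712*0.86*1.015 = 1.256683
P_TNL = 1/(1 + L^2*B^2) = 1/(1 + 12.2*0.00404) = 0.9530272
P_FNL = exp(-B^2*tau) = exp(-0.00404*24.1) = 0.9072257
k_eff = k_inf * P_TNL * P_FNL = 1.256683 * 0.9530272 * 0.9072257
k_eff = 1.0865

1.0865


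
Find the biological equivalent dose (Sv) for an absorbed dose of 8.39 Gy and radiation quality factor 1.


H = D * Q
H = 8.39 * 1
H = 8.3900 Sv

8.3900


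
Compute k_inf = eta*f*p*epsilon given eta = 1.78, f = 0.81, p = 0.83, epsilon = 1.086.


k_inf = eta * f * p * epsilon
k_inf = 1.78 * 0.81 * 0.83 * 1.086
k_inf = 1.2996

1.2996


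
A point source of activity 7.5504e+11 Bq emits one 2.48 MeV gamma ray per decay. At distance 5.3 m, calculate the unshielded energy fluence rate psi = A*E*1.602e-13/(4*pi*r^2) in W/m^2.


psi = A * E * 1.602e-13 / (4*pi*r^2)
psi = 7.5504e+11 * 2.48 * 1.602e-13 / (4*pi*5.3^2)
psi = 8.4981e-04 W/m^2

8.4981e-04


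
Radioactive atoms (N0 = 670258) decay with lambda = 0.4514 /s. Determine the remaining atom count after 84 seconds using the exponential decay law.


N = N0 * exp(-lambda * t)
N = 670258 * exp(-0.4514 * 84)
N = 2.2847e-11

2.2847e-11


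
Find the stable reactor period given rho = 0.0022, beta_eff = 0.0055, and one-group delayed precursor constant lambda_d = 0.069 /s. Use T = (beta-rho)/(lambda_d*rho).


T = (beta - rho) / (lambda_d * rho)
T = (0.0055 - 0.0022) / (0.069 * 0.0022)
T = 21.739 s

21.739
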